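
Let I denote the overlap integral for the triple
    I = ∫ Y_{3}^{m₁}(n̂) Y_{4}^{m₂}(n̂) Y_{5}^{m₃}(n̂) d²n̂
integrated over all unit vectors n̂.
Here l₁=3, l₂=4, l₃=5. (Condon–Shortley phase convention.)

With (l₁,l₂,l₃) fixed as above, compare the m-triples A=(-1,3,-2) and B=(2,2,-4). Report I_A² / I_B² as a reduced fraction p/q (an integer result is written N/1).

343/240

l's match ⇒ only the (l;m) 3-j factors differ between A and B.
A: triangle coeff Δ(3,4,5) = 1/180180; Σ_t [1,2]: t=1:−1/4320 t=2:+1/960 = 7/8640; (3j)²=343/12870 [(3 4 5; -1 3 -2)], sign=-1
B: triangle coeff Δ(3,4,5) = 1/180180; Σ_t [0,1]: t=0:+1/8640 t=1:−1/2880 = -1/4320; (3j)²=8/429 [(3 4 5; 2 2 -4)], sign=+1
I_A²/I_B² = (343/12870)/(8/429) = 343/240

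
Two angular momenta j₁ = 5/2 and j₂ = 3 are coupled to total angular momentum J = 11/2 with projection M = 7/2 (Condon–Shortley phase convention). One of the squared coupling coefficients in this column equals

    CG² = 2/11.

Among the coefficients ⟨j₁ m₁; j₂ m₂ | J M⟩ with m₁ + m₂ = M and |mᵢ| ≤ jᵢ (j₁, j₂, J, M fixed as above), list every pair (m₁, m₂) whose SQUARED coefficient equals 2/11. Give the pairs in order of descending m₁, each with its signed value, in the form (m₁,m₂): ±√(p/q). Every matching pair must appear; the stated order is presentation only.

(1/2,3): +√(2/11)

Admissible pairs with m₁+m₂ = M = 7/2: (1/2,3), (3/2,2), (5/2,1)
  (m₁,m₂)=(5/2,1): CG² = 3/11, CG = +√(3/11)
  (m₁,m₂)=(3/2,2): CG² = 6/11, CG = +√(6/11)
  (m₁,m₂)=(1/2,3): CG² = 2/11, CG = +√(2/11)   ← matches the target
Pairs with CG² = 2/11: (1/2,3): +√(2/11)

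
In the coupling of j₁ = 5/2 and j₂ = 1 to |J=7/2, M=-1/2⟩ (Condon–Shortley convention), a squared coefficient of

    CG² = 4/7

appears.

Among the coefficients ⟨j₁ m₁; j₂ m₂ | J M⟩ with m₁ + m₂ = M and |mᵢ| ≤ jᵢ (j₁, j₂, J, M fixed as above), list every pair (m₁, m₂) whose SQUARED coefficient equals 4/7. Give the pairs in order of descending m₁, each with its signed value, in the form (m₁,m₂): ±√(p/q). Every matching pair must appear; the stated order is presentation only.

(-1/2,0): +√(4/7)

Admissible pairs with m₁+m₂ = M = -1/2: (-3/2,1), (-1/2,0), (1/2,-1)
  (m₁,m₂)=(1/2,-1): CG² = 2/7, CG = +√(2/7)
  (m₁,m₂)=(-1/2,0): CG² = 4/7, CG = +√(4/7)   ← matches the target
  (m₁,m₂)=(-3/2,1): CG² = 1/7, CG = +√(1/7)
Pairs with CG² = 4/7: (-1/2,0): +√(4/7)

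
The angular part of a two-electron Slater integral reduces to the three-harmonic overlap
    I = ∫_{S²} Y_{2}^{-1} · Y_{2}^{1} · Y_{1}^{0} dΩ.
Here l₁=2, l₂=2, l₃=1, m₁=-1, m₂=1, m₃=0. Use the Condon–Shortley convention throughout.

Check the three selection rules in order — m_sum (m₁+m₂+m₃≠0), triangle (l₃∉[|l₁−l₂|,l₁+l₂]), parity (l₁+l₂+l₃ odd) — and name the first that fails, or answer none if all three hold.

Σmᵢ = 0  ✓
l₃∈[|l₁−l₂|,l₁+l₂]=[0,4], have l₃=1  ✓
Σlᵢ = 5 ⇒ odd  ✗

parity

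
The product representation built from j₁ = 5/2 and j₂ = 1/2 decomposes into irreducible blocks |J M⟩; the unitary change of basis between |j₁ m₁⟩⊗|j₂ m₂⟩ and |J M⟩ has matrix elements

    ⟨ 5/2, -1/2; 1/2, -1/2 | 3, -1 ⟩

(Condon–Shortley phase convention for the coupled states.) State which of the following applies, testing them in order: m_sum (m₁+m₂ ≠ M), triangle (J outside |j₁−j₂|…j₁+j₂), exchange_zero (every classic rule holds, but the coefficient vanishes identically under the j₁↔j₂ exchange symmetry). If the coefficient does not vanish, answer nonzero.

nonzero

m-sum: m₁+m₂ = -1/2+(-1/2) = -1, M = -1  ✓
triangle: |j₁−j₂| = 2 ≤ J = 3 ≤ j₁+j₂ = 3  ✓
exchange: j₁≠j₂ or m₁≠m₂ — the exchange symmetry imposes no constraint here
value check: CG = +√(2/3) = +0.816497 ≠ 0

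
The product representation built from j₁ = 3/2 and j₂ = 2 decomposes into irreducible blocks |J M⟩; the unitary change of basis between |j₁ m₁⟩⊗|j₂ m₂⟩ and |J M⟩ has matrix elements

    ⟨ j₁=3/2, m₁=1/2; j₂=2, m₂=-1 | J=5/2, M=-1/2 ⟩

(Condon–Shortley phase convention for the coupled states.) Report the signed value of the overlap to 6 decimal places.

+0.597614  (= +√(5/14))

triangle: 1!*2!*3!/7! = 12/5040
(j±m)!: 2!*1!*1!*3!*2!*3! = 144
prefactor² = (2J+1)*Δ*N² = 72/35
  k=0: +1/(0!*1!*1!*1!*1!*2!) = 1/2
  k=1: −1/(1!*0!*0!*0!*2!*3!) = -1/12
Σ = 5/12  ⇒  CG² = 72/35*(5/12)² = 5/14
CG = +√(5/14) = +0.597614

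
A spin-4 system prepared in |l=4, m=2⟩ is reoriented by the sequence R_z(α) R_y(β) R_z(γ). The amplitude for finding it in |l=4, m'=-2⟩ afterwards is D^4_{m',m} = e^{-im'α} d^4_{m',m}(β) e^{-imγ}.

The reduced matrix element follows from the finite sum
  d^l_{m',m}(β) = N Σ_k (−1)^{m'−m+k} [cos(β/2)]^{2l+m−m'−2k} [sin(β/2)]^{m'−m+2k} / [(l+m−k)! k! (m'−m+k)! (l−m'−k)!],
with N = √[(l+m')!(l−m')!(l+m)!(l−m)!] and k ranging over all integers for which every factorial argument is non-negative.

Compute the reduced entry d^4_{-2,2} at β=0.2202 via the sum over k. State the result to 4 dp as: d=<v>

d^4_{-2,2}(β=0.2202) via the finite sum:
With c≡cos(β/2)=0.993945 and s≡sin(β/2)=0.109878, N=[2·720·720·2]^{1/2}=1440.000000
k: max(0,(2)−(-2))=4 … min(4+(2),4−(-2))=6
  k=4: (−1)^0·1440.0000/(96)·0.9939^4·0.1099^4 = +0.002134
  k=5: (−1)^1·1440.0000/(120)·0.9939^2·0.1099^6 = -0.000021
  k=6: (−1)^2·1440.0000/(1440)·0.9939^0·0.1099^8 = +0.000000
d^4_{-2,2}(0.2202) = +0.002134 -0.000021 +0.000000 = +0.002113

d=0.0021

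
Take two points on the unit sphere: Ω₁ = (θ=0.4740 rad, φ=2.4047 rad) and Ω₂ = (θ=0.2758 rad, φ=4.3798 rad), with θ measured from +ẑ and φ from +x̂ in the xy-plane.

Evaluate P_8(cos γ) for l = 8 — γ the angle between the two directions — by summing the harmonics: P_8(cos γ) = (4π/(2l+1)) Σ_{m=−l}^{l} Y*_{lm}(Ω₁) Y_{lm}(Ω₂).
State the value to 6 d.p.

-0.053450

Addition theorem: P_8(cos γ) = (4π/17) Σ_m Y*_{lm}(Ω₁) Y_{lm}(Ω₂), m = −8…8:
  [-8]  conj(Y_{8,-8})(Ω₁) = 0.00090 + 0.00037j ; Y_{8,-8}(Ω₂) = -0.00001 + 0.00001j ; Δ = -0.00000 + 0.00000j
  [-7]  conj(Y_{8,-7})(Ω₁) = -0.00327 - 0.00683j ; Y_{8,-7}(Ω₂) = 0.00016 + 0.00015j ; Δ = 0.00000 - 0.00000j
  [-6]  conj(Y_{8,-6})(Ω₁) = -0.01062 + 0.03546j ; Y_{8,-6}(Ω₂) = 0.00082 - 0.00180j ; Δ = 0.00006 + 0.00005j
  [-5]  conj(Y_{8,-5})(Ω₁) = 0.10893 - 0.06572j ; Y_{8,-5}(Ω₂) = -0.01270 - 0.00117j ; Δ = -0.00146 + 0.00071j
  [-4]  conj(Y_{8,-4})(Ω₁) = -0.30480 - 0.05989j ; Y_{8,-4}(Ω₂) = 0.01446 + 0.05898j ; Δ = -0.00088 - 0.01884j
  [-3]  conj(Y_{8,-3})(Ω₁) = 0.30269 + 0.40664j ; Y_{8,-3}(Ω₂) = 0.17624 - 0.11372j ; Δ = 0.09959 + 0.03725j
  [-2]  conj(Y_{8,-2})(Ω₁) = 0.04200 - 0.43158j ; Y_{8,-2}(Ω₂) = -0.38511 - 0.30209j ; Δ = -0.14655 + 0.15352j
  [-1]  conj(Y_{8,-1})(Ω₁) = 0.06526 - 0.05922j ; Y_{8,-1}(Ω₂) = -0.20346 + 0.58901j ; Δ = 0.02160 + 0.05049j
  [+0]  conj(Y_{8,0})(Ω₁) = -0.46805 + 0.00000j ; Y_{8,0}(Ω₂) = 0.03638 + 0.00000j ; Δ = -0.01703 + 0.00000j
  [+1]  conj(Y_{8,1})(Ω₁) = -0.06526 - 0.05922j ; Y_{8,1}(Ω₂) = 0.20346 + 0.58901j ; Δ = 0.02160 - 0.05049j
  [+2]  conj(Y_{8,2})(Ω₁) = 0.04200 + 0.43158j ; Y_{8,2}(Ω₂) = -0.38511 + 0.30209j ; Δ = -0.14655 - 0.15352j
  [+3]  conj(Y_{8,3})(Ω₁) = -0.30269 + 0.40664j ; Y_{8,3}(Ω₂) = -0.17624 - 0.11372j ; Δ = 0.09959 - 0.03725j
  [+4]  conj(Y_{8,4})(Ω₁) = -0.30480 + 0.05989j ; Y_{8,4}(Ω₂) = 0.01446 - 0.05898j ; Δ = -0.00088 + 0.01884j
  [+5]  conj(Y_{8,5})(Ω₁) = -0.10893 - 0.06572j ; Y_{8,5}(Ω₂) = 0.01270 - 0.00117j ; Δ = -0.00146 - 0.00071j
  [+6]  conj(Y_{8,6})(Ω₁) = -0.01062 - 0.03546j ; Y_{8,6}(Ω₂) = 0.00082 + 0.00180j ; Δ = 0.00006 - 0.00005j
  [+7]  conj(Y_{8,7})(Ω₁) = 0.00327 - 0.00683j ; Y_{8,7}(Ω₂) = -0.00016 + 0.00015j ; Δ = 0.00000 + 0.00000j
  [+8]  conj(Y_{8,8})(Ω₁) = 0.00090 - 0.00037j ; Y_{8,8}(Ω₂) = -0.00001 - 0.00001j ; Δ = -0.00000 - 0.00000j
Total Σ_m = -0.07231 + 0.00000j. Multiply by 0.739198: -0.05345 + 0.00000j. P_8(cos γ) = -0.053450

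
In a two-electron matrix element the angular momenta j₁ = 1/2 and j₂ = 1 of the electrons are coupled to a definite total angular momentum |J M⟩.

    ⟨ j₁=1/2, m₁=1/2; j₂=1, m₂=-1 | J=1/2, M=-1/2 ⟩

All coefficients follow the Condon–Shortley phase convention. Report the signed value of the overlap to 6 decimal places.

+0.816497

j₁+j₂−J=1  J+j₁−j₂=0  J−j₁+j₂=1  j₁+j₂+J+1=3
(j₁±m₁, j₂±m₂, J±M) = (1,0,0,2,0,1)
P² = 2/3
sum k=0..0:
  [0] +1/1 = 1
S = 1
C² = P²·S² = 2/3 ; C = +0.816497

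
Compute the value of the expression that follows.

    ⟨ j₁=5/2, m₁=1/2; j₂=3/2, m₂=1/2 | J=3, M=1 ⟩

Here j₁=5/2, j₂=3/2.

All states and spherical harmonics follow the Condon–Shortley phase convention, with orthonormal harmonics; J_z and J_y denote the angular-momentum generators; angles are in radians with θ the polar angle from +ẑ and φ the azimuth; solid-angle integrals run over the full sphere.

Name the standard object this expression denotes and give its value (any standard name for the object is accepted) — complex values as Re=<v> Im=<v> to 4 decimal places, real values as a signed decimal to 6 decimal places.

Clebsch–Gordan coefficient, −√(1/60) ≈ -0.129099

This is a Clebsch–Gordan (vector-coupling) coefficient.
√[7·1!4!2!/8! · 3!2!2!1!4!2!] = √(48/5)
  +(−1)^0/∏(0,1,2,2,2,0)! = 1/8  (running 1/8)
  +(−1)^1/∏(1,0,1,1,3,1)! = -1/6  (running -1/24)
⟨..|..⟩ = √(48/5)·(-1/24) = -0.129099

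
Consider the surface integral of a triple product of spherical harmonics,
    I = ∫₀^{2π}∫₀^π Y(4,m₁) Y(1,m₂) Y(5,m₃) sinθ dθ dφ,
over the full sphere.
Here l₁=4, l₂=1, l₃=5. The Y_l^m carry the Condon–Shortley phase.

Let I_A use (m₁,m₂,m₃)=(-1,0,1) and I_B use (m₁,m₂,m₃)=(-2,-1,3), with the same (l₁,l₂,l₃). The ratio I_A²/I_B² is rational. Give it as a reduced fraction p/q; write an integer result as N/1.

6/7

l's match ⇒ only the (l;m) 3-j factors differ between A and B.
A: triangle coeff Δ(4,1,5) = 1/495; Σ_t [0,0]: t=0:+1/720 = 1/720; (3j)²=8/165 [(4 1 5; -1 0 1)], sign=+1
B: triangle coeff Δ(4,1,5) = 1/495; Σ_t [0,0]: t=0:+1/2880 = 1/2880; (3j)²=28/495 [(4 1 5; -2 -1 3)], sign=+1
I_A²/I_B² = (8/165)/(28/495) = 6/7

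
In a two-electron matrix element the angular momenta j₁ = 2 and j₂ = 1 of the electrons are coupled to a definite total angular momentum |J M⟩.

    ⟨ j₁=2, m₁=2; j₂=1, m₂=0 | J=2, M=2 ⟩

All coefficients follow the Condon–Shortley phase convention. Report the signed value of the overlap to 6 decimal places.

√[5·1!3!1!/6! · 4!0!1!1!4!0!] = √(24)
  +(−1)^0/∏(0,1,0,1,3,0)! = 1/6  (running 1/6)
⟨..|..⟩ = √(24)·(1/6) = +0.816497

+√(2/3) ≈ +0.816497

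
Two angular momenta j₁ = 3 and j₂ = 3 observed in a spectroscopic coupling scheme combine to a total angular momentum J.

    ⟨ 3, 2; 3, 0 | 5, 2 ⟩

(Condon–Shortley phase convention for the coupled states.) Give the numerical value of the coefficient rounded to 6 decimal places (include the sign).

+0.577350  (= +√(1/3))

triangle: 1!*5!*5!/12! = 14400/479001600
(j±m)!: 5!*1!*3!*3!*7!*3! = 130636800
prefactor² = (2J+1)*Δ*N² = 43200
  k=0: +1/(0!*1!*1!*3!*4!*2!) = 1/288
  k=1: −1/(1!*0!*0!*2!*5!*3!) = -1/1440
Σ = 1/360  ⇒  CG² = 43200*(1/360)² = 1/3
CG = +√(1/3) = +0.577350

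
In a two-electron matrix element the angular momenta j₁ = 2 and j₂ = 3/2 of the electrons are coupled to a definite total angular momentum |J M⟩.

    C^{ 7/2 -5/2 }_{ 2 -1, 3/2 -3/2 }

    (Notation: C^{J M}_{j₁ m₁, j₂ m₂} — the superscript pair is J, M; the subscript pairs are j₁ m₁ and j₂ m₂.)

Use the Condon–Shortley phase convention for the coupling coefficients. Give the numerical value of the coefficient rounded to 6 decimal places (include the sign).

triangle: 0!·4!·3!/8! = 144/40320
(j±m)!: 1!·3!·0!·3!·1!·6! = 25920
prefactor² = (2J+1)·Δ·N² = 5184/7
  k=0: +1/(0!·0!·3!·0!·1!·3!) = 1/36
Σ = 1/36  ⇒  CG² = 5184/7·(1/36)² = 4/7
CG = +√(4/7) = +0.755929

+0.755929  (= +√(4/7))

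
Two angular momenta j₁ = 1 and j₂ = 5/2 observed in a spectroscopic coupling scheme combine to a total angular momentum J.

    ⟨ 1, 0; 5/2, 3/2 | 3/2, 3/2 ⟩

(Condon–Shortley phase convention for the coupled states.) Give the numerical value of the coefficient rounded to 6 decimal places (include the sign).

-0.516398  (= −√(4/15))

j₁+j₂−J=2  J+j₁−j₂=0  J−j₁+j₂=3  j₁+j₂+J+1=6
(j₁±m₁, j₂±m₂, J±M) = (1,1,4,1,3,0)
P² = 48/5
sum k=1..1:
  [1] −1/6 = -1/6
S = -1/6
C² = P²·S² = 4/15 ; C = -0.516398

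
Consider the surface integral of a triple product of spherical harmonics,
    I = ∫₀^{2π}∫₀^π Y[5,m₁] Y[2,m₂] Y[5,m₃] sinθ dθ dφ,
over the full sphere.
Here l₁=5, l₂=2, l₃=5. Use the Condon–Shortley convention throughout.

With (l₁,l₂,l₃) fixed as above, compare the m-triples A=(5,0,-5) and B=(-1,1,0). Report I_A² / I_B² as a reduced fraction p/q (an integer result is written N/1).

l's match ⇒ only the (l;m) 3-j factors differ between A and B.
A: triangle coeff Δ(5,2,5) = 1/38610; Σ_t [0,0]: t=0:+1/161280 = 1/161280; (3j)²=15/286 [(5 2 5; 5 0 -5)], sign=+1
B: triangle coeff Δ(5,2,5) = 1/38610; Σ_t [1,2]: t=1:−1/1440 t=2:+1/1152 = 1/5760; (3j)²=1/858 [(5 2 5; -1 1 0)], sign=-1
I_A²/I_B² = (15/286)/(1/858) = 45/1

45/1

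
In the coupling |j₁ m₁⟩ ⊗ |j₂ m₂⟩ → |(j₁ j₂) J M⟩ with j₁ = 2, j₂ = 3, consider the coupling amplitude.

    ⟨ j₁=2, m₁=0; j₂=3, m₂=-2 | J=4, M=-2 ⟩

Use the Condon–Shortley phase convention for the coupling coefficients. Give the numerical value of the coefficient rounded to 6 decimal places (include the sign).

+0.585540

j₁+j₂−J=1  J+j₁−j₂=3  J−j₁+j₂=5  j₁+j₂+J+1=10
(j₁±m₁, j₂±m₂, J±M) = (2,2,1,5,2,6)
P² = 8640/7
sum k=0..1:
  [0] +1/48 = 1/48
  [1] −1/240 = -1/240
S = 1/60
C² = P²·S² = 12/35 ; C = +0.585540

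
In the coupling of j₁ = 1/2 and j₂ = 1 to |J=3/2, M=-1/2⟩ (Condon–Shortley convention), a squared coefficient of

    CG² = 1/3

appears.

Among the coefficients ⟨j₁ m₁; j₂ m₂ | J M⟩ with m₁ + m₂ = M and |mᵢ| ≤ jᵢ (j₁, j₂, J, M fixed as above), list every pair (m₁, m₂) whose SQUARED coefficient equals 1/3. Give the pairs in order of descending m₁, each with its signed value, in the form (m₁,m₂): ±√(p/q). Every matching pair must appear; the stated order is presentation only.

(1/2,-1): +√(1/3)

Admissible pairs with m₁+m₂ = M = -1/2: (-1/2,0), (1/2,-1)
  (m₁,m₂)=(1/2,-1): CG² = 1/3, CG = +√(1/3)   ← matches the target
  (m₁,m₂)=(-1/2,0): CG² = 2/3, CG = +√(2/3)
Pairs with CG² = 1/3: (1/2,-1): +√(1/3)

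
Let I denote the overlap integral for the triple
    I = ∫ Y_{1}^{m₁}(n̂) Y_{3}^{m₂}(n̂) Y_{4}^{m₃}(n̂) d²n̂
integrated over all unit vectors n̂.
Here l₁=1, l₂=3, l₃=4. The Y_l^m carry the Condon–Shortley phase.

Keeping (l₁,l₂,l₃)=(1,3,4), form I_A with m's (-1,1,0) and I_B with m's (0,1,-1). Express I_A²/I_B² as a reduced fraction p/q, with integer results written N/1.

2/5

Shared (l₁,l₂,l₃)=(1,3,4): N and (l;000)² cancel in I_A²/I_B².
A: Δ = 0!·2!·6!/9! = 1/252; Racah Σ t=0..0: t=0:+1/96 = 1/96; ⇒ 3j(1 3 4; -1 1 0)² = 1/42, sgn +1
B: Δ = 0!·2!·6!/9! = 1/252; Racah Σ t=0..0: t=0:+1/48 = 1/48; ⇒ 3j(1 3 4; 0 1 -1)² = 5/84, sgn -1
I_A²/I_B² = (1/42)/(5/84) = 2/5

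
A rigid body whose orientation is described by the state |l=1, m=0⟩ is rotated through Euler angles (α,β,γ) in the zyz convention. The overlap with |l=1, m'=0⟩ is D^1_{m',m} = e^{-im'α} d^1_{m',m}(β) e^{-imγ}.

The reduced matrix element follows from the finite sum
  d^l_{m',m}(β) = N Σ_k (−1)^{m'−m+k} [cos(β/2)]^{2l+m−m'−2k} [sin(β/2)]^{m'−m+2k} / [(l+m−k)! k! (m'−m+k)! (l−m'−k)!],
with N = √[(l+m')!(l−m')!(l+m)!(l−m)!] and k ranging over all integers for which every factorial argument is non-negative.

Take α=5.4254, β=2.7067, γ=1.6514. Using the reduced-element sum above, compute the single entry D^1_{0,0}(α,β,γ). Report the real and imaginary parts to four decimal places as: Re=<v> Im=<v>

First d^1_{0,0}(β=2.7067), then the phase factors e^{-i(0)α} and e^{-i(0)γ}:
c=cos(2.706700/2)=0.215737, s=sin(2.706700/2)=0.976452; N=√[1·1·1·1]=1.000000
k: max(0,(0)−(0))=0 … min(1+(0),1−(0))=1
  k=0: (−1)^0·1.0000/(1)·0.2157^2·0.9765^0 = +0.046542
  k=1: (−1)^1·1.0000/(1)·0.2157^0·0.9765^2 = -0.953458
d^1_{0,0}(2.7067) = +0.046542 -0.953458 = -0.906915
Phases: e^{-i·(0)·5.4254}=+1.000000+0.000000i, e^{-i·(0)·1.6514}=+1.000000+0.000000i ⇒ D=-0.906915+0.000000i

Re=-0.9069 Im=0.0000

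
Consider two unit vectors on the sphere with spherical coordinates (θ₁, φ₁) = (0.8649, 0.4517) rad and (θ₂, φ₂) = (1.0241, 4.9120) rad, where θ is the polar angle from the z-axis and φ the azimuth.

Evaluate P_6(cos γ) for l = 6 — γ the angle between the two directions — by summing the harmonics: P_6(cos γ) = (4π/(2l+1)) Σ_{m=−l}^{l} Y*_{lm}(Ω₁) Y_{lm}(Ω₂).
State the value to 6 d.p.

-0.129400

Term-by-term m-sum for l=6 (normalisation 4π/13 = 0.966644):
  term(m=-6) = -0.001026-0.017588i   from Y*(Ω₁)=-0.085252+0.039242i, Y(Ω₂)=-0.068432+0.174808i
  term(m=-5) = -0.104434+0.033493i   from Y*(Ω₁)=-0.175910+0.214137i, Y(Ω₂)=+0.332597+0.214473i
  term(m=-4) = +0.086813+0.137722i   from Y*(Ω₁)=-0.101554+0.422287i, Y(Ω₂)=+0.261567-0.268482i
  term(m=-3) = -0.001192+0.001263i   from Y*(Ω₁)=+0.064944+0.296404i, Y(Ω₂)=+0.003226+0.004727i
  term(m=-2) = -0.041714-0.023015i   from Y*(Ω₁)=-0.085309-0.108257i, Y(Ω₂)=+0.318476-0.134357i
  term(m=-1) = -0.011528+0.044756i   from Y*(Ω₁)=-0.325847-0.158086i, Y(Ω₂)=-0.025304-0.125078i
  term(m=+0) = +0.012295+0.000000i   from Y*(Ω₁)=+0.039235-0.000000i, Y(Ω₂)=+0.313360+0.000000i
  term(m=+1) = -0.011528-0.044756i   from Y*(Ω₁)=+0.325847-0.158086i, Y(Ω₂)=+0.025304-0.125078i
  term(m=+2) = -0.041714+0.023015i   from Y*(Ω₁)=-0.085309+0.108257i, Y(Ω₂)=+0.318476+0.134357i
  term(m=+3) = -0.001192-0.001263i   from Y*(Ω₁)=-0.064944+0.296404i, Y(Ω₂)=-0.003226+0.004727i
  term(m=+4) = +0.086813-0.137722i   from Y*(Ω₁)=-0.101554-0.422287i, Y(Ω₂)=+0.261567+0.268482i
  term(m=+5) = -0.104434-0.033493i   from Y*(Ω₁)=+0.175910+0.214137i, Y(Ω₂)=-0.332597+0.214473i
  term(m=+6) = -0.001026+0.017588i   from Y*(Ω₁)=-0.085252-0.039242i, Y(Ω₂)=-0.068432-0.174808i
Σ over m = -0.133865+0.000000i; ×(4π/13) → -0.129400+0.000000i. Real part: -0.129400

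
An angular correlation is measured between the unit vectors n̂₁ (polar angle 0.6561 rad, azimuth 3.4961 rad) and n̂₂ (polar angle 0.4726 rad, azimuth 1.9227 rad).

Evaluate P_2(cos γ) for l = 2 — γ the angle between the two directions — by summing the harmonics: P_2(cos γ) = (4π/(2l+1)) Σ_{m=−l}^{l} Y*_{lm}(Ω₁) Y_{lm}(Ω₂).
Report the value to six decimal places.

Term-by-term m-sum for l=2 (normalisation 4π/5 = 2.513274):
  term(m=-2) = -0.011505-0.000060i   from Y*(Ω₁)=+0.109105+0.093592i, Y(Ω₂)=-0.061021+0.051796i
  term(m=-1) = -0.000304+0.116928i   from Y*(Ω₁)=-0.350210-0.129628i, Y(Ω₂)=-0.107928-0.293931i
  term(m=+0) = +0.121148+0.000000i   from Y*(Ω₁)=+0.278675-0.000000i, Y(Ω₂)=+0.434727+0.000000i
  term(m=+1) = -0.000304-0.116928i   from Y*(Ω₁)=+0.350210-0.129628i, Y(Ω₂)=+0.107928-0.293931i
  term(m=+2) = -0.011505+0.000060i   from Y*(Ω₁)=+0.109105-0.093592i, Y(Ω₂)=-0.061021-0.051796i
Σ over m = +0.097528-0.000000i; ×(4π/5) → +0.245115-0.000000i. Real part: 0.245115

0.245115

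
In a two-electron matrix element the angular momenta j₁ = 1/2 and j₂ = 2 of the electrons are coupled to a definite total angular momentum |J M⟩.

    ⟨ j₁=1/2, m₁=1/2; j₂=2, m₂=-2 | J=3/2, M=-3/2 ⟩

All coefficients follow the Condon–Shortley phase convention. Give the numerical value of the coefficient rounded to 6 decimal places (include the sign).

√[4·1!0!3!/5! · 1!0!0!4!0!3!] = √(144/5)
  +(−1)^0/∏(0,1,0,0,0,3)! = 1/6  (running 1/6)
⟨..|..⟩ = √(144/5)·(1/6) = +0.894427

+0.894427  (= +√(4/5))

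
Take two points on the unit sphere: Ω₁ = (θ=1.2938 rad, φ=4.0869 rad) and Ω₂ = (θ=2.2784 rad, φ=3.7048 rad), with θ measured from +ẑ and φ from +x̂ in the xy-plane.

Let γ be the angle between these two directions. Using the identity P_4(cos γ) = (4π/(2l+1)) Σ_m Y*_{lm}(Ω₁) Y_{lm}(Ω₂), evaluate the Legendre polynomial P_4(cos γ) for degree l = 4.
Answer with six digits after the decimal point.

Term-by-term m-sum for l=4 (normalisation 4π/9 = 1.396263):
  [-4]  conj(Y_{4,-4})(Ω₁) = (-0.303931, -0.226118) ; Y_{4,-4}(Ω₂) = (-0.093029, -0.114564) ; Δ = (0.002369, 0.055855)
  [-3]  conj(Y_{4,-3})(Ω₁) = (0.290501, -0.091671) ; Y_{4,-3}(Ω₂) = (-0.042326, -0.354525) ; Δ = (-0.044795, -0.099110)
  [-2]  conj(Y_{4,-2})(Ω₁) = (0.046368, -0.140004) ; Y_{4,-2}(Ω₂) = (0.162578, -0.341447) ; Δ = (-0.040266, -0.038594)
  [-1]  conj(Y_{4,-1})(Ω₁) = (0.180439, 0.249837) ; Y_{4,-1}(Ω₂) = (-0.008371, 0.005286) ; Δ = (-0.002831, -0.001138)
  [+0]  conj(Y_{4,0})(Ω₁) = (0.100730, -0.000000) ; Y_{4,0}(Ω₂) = (-0.362558, 0.000000) ; Δ = (-0.036520, 0.000000)
  [+1]  conj(Y_{4,1})(Ω₁) = (-0.180439, 0.249837) ; Y_{4,1}(Ω₂) = (0.008371, 0.005286) ; Δ = (-0.002831, 0.001138)
  [+2]  conj(Y_{4,2})(Ω₁) = (0.046368, 0.140004) ; Y_{4,2}(Ω₂) = (0.162578, 0.341447) ; Δ = (-0.040266, 0.038594)
  [+3]  conj(Y_{4,3})(Ω₁) = (-0.290501, -0.091671) ; Y_{4,3}(Ω₂) = (0.042326, -0.354525) ; Δ = (-0.044795, 0.099110)
  [+4]  conj(Y_{4,4})(Ω₁) = (-0.303931, 0.226118) ; Y_{4,4}(Ω₂) = (-0.093029, 0.114564) ; Δ = (0.002369, -0.055855)
Total Σ_m = (-0.207565, -0.000000). Multiply by 1.396263: (-0.289816, -0.000000). P_4(cos γ) = -0.289816

-0.289816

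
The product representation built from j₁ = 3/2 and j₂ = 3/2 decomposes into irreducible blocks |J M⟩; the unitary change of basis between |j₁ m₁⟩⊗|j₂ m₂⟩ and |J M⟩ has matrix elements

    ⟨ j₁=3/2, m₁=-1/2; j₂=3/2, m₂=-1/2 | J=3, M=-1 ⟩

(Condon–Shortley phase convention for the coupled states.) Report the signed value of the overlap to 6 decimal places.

+0.774597  (= +√(3/5))

√[7·0!3!3!/7! · 1!2!1!2!2!4!] = √(48/5)
  +(−1)^0/∏(0,0,2,1,1,2)! = 1/4  (running 1/4)
⟨..|..⟩ = √(48/5)·(1/4) = +0.774597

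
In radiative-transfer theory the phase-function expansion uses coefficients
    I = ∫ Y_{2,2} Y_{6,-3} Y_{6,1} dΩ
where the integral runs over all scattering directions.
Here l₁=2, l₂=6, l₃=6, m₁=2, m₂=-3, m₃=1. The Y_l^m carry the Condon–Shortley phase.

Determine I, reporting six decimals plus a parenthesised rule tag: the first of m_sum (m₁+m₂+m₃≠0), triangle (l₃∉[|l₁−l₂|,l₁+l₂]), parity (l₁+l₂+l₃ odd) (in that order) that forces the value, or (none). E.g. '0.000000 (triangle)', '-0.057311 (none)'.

0.177674 (none)

Checks pass: Σm=0; 14 even; l₃=6∈[4,8].
(2·2+1)(2·6+1)(2·6+1) = 845
Δ: 2! 2! 10! / 15! → 1/90090
sum: t=0:+1/69120 t=1:−1/14400 t=2:+1/69120 = -7/172800
3j²(2 6 6; 0 0 0) = Δ·Π!·Σ² = 14/715  (sign -1)
sum: t=0:+1/120960 = 1/120960
3j²(2 6 6; 2 -3 1) = Δ·Π!·Σ² = 24/1001  (sign -1)
combine: 4πI² = 845·14/715·24/1001 = 48/121
take √, sign +1: I = 0.17767364
No selection rule forces the value: the integral is nonzero (none).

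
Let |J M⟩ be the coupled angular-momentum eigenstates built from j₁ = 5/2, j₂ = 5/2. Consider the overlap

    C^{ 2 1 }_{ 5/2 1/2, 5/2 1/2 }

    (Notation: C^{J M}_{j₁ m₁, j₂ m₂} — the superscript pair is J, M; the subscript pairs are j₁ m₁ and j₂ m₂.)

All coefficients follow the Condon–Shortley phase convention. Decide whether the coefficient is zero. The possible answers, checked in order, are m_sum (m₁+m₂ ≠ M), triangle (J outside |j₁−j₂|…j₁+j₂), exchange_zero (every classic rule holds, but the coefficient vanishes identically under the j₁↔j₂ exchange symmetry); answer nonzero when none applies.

m-sum: m₁+m₂ = 1/2+1/2 = 1, M = 1  ✓
triangle: |j₁−j₂| = 0 ≤ J = 2 ≤ j₁+j₂ = 5  ✓
exchange: j₁=j₂ and m₁=m₂, and (−1)^(j₁+j₂−J) = (−1)^3 = −1 forces ⟨j₁m₁;j₂m₂|JM⟩ = −⟨j₂m₂;j₁m₁|JM⟩ = −⟨j₁m₁;j₂m₂|JM⟩ ⇒ the coefficient vanishes identically
Racah sum check: Σ_k collapses to 0 ⇒ CG = 0

exchange_zero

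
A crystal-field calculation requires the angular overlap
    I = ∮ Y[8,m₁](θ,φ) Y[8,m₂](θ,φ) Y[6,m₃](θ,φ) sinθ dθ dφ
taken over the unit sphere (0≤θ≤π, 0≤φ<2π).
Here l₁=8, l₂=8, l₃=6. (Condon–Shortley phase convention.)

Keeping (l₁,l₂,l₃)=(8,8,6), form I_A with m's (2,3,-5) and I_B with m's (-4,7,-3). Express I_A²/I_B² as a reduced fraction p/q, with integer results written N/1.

l's match ⇒ only the (l;m) 3-j factors differ between A and B.
A: triangle coeff Δ(8,8,6) = 1/13742520792; Σ_t [5,6]: t=5:−1/1244160000 t=6:+1/1492992000 = -1/7464960000; (3j)²=63/96577 [(8 8 6; 2 3 -5)], sign=+1
B: triangle coeff Δ(8,8,6) = 1/13742520792; Σ_t [9,10]: t=9:−1/9405849600 t=10:+1/20901888000 = -11/188116992000; (3j)²=121/14858 [(8 8 6; -4 7 -3)], sign=+1
I_A²/I_B² = (63/96577)/(121/14858) = 126/1573

126/1573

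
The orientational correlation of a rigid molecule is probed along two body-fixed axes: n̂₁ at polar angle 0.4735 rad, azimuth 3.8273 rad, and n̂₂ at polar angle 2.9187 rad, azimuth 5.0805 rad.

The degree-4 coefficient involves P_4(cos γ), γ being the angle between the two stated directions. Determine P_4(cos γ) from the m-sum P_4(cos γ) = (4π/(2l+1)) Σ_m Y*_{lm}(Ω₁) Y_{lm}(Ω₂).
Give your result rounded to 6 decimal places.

-0.106952

Addition theorem: P_4(cos γ) = (4π/9) Σ_m Y*_{lm}(Ω₁) Y_{lm}(Ω₂), m = −4…4:
  [-4]  conj(Y_{4,-4})(Ω₁) = -0.01763 + 0.00743j ; Y_{4,-4}(Ω₂) = 0.00010 - 0.00105j ; Δ = 0.00001 + 0.00002j
  [-3]  conj(Y_{4,-3})(Ω₁) = 0.04937 - 0.09338j ; Y_{4,-3}(Ω₂) = 0.01178 + 0.00593j ; Δ = 0.00114 - 0.00081j
  [-2]  conj(Y_{4,-2})(Ω₁) = 0.06261 + 0.30985j ; Y_{4,-2}(Ω₂) = -0.06853 + 0.06210j ; Δ = -0.02353 - 0.01735j
  [-1]  conj(Y_{4,-1})(Ω₁) = -0.37810 - 0.30934j ; Y_{4,-1}(Ω₂) = -0.13425 - 0.34808j ; Δ = -0.05691 + 0.17314j
  [+0]  conj(Y_{4,0})(Ω₁) = 0.12650 + 0.00000j ; Y_{4,0}(Ω₂) = 0.64836 + 0.00000j ; Δ = 0.08201 + 0.00000j
  [+1]  conj(Y_{4,1})(Ω₁) = 0.37810 - 0.30934j ; Y_{4,1}(Ω₂) = 0.13425 - 0.34808j ; Δ = -0.05691 - 0.17314j
  [+2]  conj(Y_{4,2})(Ω₁) = 0.06261 - 0.30985j ; Y_{4,2}(Ω₂) = -0.06853 - 0.06210j ; Δ = -0.02353 + 0.01735j
  [+3]  conj(Y_{4,3})(Ω₁) = -0.04937 - 0.09338j ; Y_{4,3}(Ω₂) = -0.01178 + 0.00593j ; Δ = 0.00114 + 0.00081j
  [+4]  conj(Y_{4,4})(Ω₁) = -0.01763 - 0.00743j ; Y_{4,4}(Ω₂) = 0.00010 + 0.00105j ; Δ = 0.00001 - 0.00002j
Accumulated sum -0.07660 + 0.00000j; after 4π/(2l+1) scaling, -0.10695 + 0.00000j ⇒ P_4 = -0.106952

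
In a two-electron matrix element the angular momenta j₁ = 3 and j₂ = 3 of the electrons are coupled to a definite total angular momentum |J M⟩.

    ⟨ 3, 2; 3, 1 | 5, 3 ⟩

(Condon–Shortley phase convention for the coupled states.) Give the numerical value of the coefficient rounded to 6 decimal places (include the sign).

+0.408248

j₁+j₂−J=1  J+j₁−j₂=5  J−j₁+j₂=5  j₁+j₂+J+1=12
(j₁±m₁, j₂±m₂, J±M) = (5,1,4,2,8,2)
P² = 153600
sum k=0..1:
  [0] +1/576 = 1/576
  [1] −1/1440 = -1/1440
S = 1/960
C² = P²·S² = 1/6 ; C = +0.408248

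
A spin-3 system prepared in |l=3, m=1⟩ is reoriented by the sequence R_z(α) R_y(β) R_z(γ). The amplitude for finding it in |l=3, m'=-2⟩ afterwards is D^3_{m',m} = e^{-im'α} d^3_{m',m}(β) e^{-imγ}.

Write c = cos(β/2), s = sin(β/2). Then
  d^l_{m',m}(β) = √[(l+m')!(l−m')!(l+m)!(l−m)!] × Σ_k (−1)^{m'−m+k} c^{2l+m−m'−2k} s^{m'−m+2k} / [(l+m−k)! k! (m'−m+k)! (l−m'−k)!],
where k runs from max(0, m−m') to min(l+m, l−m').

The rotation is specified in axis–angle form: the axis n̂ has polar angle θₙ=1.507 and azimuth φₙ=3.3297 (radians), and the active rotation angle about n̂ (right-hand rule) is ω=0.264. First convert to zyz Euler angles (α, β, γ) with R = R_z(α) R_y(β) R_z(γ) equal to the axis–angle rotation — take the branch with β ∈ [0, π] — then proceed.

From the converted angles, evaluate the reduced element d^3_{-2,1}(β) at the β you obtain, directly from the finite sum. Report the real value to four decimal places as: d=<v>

d=0.0138

Axis–angle → zyz. n̂ = (sinθₙcosφₙ, sinθₙsinφₙ, cosθₙ) = (-0.980362, -0.186620, +0.063753), ω = 0.2640.
R = I cosω + sinω [n̂]ₓ + (1−cosω) n̂n̂ᵀ gives
  R = [+0.998653, -0.010297, -0.050863; +0.022975, +0.966561, +0.255407; +0.046532, -0.256232, +0.965495]
β = atan2(√(R₁₃²+R₂₃²), R₃₃) = 0.263460; α = atan2(R₂₃, R₁₃) mod 2π = 1.767368; γ = atan2(R₃₂, −R₃₁) mod 2π = 4.532746
d^3_{-2,1}(β=0.2635) via the finite sum:
c=cos(0.263460/2)=0.991336, s=sin(0.263460/2)=0.131349; N=√[1·120·24·2]=75.894664
k: max(0,(1)−(-2))=3 … min(3+(1),3−(-2))=4
  k=3: (−1)^0·75.8947/(12)·0.9913^3·0.1313^3 = +0.013963
  k=4: (−1)^1·75.8947/(24)·0.9913^1·0.1313^5 = -0.000123
d^3_{-2,1}(0.2635) = +0.013963 -0.000123 = +0.013840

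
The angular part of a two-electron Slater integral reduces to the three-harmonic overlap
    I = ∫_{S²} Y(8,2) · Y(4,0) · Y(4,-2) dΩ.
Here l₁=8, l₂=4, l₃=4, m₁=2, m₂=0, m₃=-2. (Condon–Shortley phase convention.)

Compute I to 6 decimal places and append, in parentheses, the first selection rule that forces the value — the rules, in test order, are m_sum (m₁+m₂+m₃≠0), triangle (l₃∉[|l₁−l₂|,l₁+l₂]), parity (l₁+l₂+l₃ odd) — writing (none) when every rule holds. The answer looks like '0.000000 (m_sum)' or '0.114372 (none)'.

0.187970 (none)

Checks pass: Σm=0; 16 even; l₃=4∈[4,12].
(2·8+1)(2·4+1)(2·4+1) = 1377
Δ: 8! 8! 0! / 17! → 1/218790
sum: t=4:+1/331776 = 1/331776
3j²(8 4 4; 0 0 0) = Δ·Π!·Σ² = 490/21879  (sign +1)
sum: t=4:+1/829440 = 1/829440
3j²(8 4 4; 2 0 -2) = Δ·Π!·Σ² = 35/2431  (sign +1)
combine: 4πI² = 1377·490/21879·35/2431 = 154350/347633
take √, sign +1: I = 0.18796972
No selection rule forces the value: the integral is nonzero (none).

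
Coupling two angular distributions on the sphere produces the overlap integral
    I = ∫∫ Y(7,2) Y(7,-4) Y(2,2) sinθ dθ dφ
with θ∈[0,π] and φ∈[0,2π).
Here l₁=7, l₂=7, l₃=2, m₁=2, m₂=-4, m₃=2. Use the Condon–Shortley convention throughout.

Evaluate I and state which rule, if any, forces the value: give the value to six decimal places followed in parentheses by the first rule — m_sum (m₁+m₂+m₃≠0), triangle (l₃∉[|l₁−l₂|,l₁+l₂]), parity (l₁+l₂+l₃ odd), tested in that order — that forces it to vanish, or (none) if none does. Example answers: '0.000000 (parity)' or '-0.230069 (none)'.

m-sum 0 ✓  L=16 even ✓  0≤2≤14 ✓
Π(2lᵢ+1) = 15×15×5 = 1125
triangle coeff Δ(7,7,2) = 1/185640
Σ_t [5,7]: t=5:−1/2419200 t=6:+1/518400 t=7:−1/2419200 = 1/907200
(3j)²=56/3315 [(7 7 2; 0 0 0)], sign=+1
Σ_t [3,3]: t=3:−1/8709120 = -1/8709120
(3j)²=55/3094 [(7 7 2; 2 -4 2)], sign=-1
⇒ 4πI² = 16500/48841
I = (-1)√(16500/48841/(4π)) = -0.16396259
No selection rule forces the value: the integral is nonzero (none).

-0.163963 (none)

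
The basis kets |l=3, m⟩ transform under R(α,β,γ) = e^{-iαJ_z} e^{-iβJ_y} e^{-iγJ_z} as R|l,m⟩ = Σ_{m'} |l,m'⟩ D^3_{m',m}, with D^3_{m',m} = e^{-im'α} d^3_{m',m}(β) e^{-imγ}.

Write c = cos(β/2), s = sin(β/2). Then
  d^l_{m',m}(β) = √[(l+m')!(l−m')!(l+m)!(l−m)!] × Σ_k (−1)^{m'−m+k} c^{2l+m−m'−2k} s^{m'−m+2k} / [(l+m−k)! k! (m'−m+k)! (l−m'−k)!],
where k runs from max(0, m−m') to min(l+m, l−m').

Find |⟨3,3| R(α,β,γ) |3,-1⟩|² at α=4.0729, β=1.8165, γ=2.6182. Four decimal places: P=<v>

P=0.3207

First d^3_{3,-1}(β=1.8165), then the phase factors e^{-i(3)α} and e^{-i(-1)γ}:
With c≡cos(β/2)=0.615126 and s≡sin(β/2)=0.788428, N=[720·1·2·24]^{1/2}=185.903201
Admissible k: 0..0 (factorial args all ≥0)
  k=0: (−1)^4·185.9032/(48)·0.6151^2·0.7884^4 = +0.566270
d^3_{3,-1}(1.8165) = +0.566270
|D^3_{3,-1}|² = |d^3_{3,-1}(β)|² = (+0.566270)² = 0.320662 (the z-rotation phases have unit modulus)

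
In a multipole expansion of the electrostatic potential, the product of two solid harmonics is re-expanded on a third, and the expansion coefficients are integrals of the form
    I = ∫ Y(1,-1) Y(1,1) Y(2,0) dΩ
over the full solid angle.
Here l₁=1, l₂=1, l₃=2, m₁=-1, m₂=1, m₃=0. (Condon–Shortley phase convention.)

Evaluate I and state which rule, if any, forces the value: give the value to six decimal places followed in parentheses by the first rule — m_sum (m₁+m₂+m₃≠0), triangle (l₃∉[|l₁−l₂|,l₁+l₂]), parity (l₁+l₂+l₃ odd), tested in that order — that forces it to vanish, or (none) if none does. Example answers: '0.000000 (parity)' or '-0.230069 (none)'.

m-sum 0 ✓  L=4 even ✓  0≤2≤2 ✓
Π(2lᵢ+1) = 3×3×5 = 45
triangle coeff Δ(1,1,2) = 1/30
Σ_t [0,0]: t=0:+1/1 = 1/1
(3j)²=2/15 [(1 1 2; 0 0 0)], sign=+1
Σ_t [0,0]: t=0:+1/4 = 1/4
(3j)²=1/30 [(1 1 2; -1 1 0)], sign=+1
⇒ 4πI² = 1/5
I = (+1)√(1/5/(4π)) = 0.12615663
No selection rule forces the value: the integral is nonzero (none).

0.126157 (none)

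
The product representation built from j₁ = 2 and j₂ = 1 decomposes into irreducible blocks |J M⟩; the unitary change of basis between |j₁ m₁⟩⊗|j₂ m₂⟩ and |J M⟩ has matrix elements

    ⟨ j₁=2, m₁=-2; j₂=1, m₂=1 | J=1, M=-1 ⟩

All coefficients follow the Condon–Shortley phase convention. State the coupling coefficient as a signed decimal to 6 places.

j₁+j₂−J=2  J+j₁−j₂=2  J−j₁+j₂=0  j₁+j₂+J+1=5
(j₁±m₁, j₂±m₂, J±M) = (0,4,2,0,0,2)
P² = 48/5
sum k=2..2:
  [2] +1/4 = 1/4
S = 1/4
C² = P²·S² = 3/5 ; C = +0.774597

+√(3/5) ≈ +0.774597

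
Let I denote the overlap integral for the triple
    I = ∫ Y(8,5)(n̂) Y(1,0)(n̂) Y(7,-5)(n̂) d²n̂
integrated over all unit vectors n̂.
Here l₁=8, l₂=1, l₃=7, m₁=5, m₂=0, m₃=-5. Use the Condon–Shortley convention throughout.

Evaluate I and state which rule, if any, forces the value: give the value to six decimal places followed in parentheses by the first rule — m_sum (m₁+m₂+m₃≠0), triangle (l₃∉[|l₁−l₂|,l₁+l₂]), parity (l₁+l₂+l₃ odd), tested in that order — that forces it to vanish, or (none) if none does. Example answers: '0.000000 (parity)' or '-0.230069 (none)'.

-0.191081 (none)

Rules hold: Σm=0, L=16 even, 7≤7≤9.
N = 17·3·15 = 765
Δ = 2!·14!·0!/17! = 1/2040
Racah Σ t=1..1: t=1:−1/25401600 = -1/25401600
⇒ 3j(8 1 7; 0 0 0)² = 8/255, sgn +1
Racah Σ t=1..1: t=1:−1/958003200 = -1/958003200
⇒ 3j(8 1 7; 5 0 -5)² = 13/680, sgn -1
4πI² = N·(3j₀)²·(3jₘ)² = 39/85
I = -1·√(0.458824/4π) = -0.19108118
No selection rule forces the value: the integral is nonzero (none).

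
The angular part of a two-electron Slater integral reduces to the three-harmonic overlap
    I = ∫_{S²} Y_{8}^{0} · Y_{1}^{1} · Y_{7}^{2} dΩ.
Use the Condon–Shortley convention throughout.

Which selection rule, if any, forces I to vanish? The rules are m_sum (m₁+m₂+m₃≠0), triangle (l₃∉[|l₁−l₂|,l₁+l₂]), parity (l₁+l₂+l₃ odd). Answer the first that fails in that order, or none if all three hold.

m_sum

m₁+m₂+m₃ = 0 + 1 + 2 = 3  ✗
triangle: |8−1|=7 ≤ l₃=7 ≤ 8+1=9
parity: l₁+l₂+l₃ = 16 is even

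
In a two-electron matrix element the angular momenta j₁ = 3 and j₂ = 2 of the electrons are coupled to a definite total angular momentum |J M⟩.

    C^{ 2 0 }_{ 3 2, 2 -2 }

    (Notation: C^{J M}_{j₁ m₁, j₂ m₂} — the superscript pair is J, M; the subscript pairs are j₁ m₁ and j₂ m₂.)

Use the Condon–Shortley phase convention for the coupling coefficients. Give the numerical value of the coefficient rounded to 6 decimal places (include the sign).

√[5·3!3!1!/8! · 5!1!0!4!2!2!] = √(360/7)
  +(−1)^0/∏(0,3,1,0,2,1)! = 1/12  (running 1/12)
⟨..|..⟩ = √(360/7)·(1/12) = +0.597614

+0.597614  (= +√(5/14))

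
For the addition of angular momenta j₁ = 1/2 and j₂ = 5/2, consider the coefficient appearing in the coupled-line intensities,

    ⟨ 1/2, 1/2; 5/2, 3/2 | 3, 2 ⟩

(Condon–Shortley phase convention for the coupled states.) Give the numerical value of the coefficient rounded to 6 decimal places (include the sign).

j₁+j₂−J=0  J+j₁−j₂=1  J−j₁+j₂=5  j₁+j₂+J+1=7
(j₁±m₁, j₂±m₂, J±M) = (1,0,4,1,5,1)
P² = 480
sum k=0..0:
  [0] +1/24 = 1/24
S = 1/24
C² = P²·S² = 5/6 ; C = +0.912871

+0.912871  (= +√(5/6))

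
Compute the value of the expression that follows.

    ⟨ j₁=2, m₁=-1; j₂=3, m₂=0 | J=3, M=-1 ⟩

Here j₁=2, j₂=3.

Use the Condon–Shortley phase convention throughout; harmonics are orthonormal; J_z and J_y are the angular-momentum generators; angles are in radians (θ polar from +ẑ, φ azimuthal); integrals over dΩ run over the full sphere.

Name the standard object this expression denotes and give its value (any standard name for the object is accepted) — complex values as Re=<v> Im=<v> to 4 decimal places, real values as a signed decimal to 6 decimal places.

This is a Clebsch–Gordan (vector-coupling) coefficient.
√[7·2!2!4!/9! · 1!3!3!3!2!4!] = √(96/5)
  +(−1)^1/∏(1,1,2,2,0,2)! = -1/8  (running -1/8)
  +(−1)^2/∏(2,0,1,1,1,3)! = 1/12  (running -1/24)
⟨..|..⟩ = √(96/5)·(-1/24) = -0.182574

Clebsch–Gordan coefficient, −√(1/30) ≈ -0.182574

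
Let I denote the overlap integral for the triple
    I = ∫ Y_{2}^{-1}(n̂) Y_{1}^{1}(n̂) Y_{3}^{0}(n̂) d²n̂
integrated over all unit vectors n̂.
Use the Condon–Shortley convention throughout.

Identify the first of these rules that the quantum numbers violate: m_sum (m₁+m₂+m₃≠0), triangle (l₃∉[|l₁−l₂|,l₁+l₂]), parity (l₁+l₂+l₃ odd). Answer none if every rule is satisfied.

none

m₁+m₂+m₃ = -1 + 1 + 0 = 0  ✓
triangle: |2−1|=1 ≤ l₃=3 ≤ 2+1=3  ✓
parity: l₁+l₂+l₃ = 6 is even  ✓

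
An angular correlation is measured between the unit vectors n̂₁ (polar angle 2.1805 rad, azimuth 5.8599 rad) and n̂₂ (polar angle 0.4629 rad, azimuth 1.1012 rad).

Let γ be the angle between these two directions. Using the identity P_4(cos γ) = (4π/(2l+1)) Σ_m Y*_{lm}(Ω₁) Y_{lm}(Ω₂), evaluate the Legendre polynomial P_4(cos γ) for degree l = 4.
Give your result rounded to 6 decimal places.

-0.281839

Summing Y*_{l m}(θ₁,φ₁)·Y_{l m}(θ₂,φ₂) over m ∈ [−4, 4]; prefactor 4π/(2·4+1) = 1.396263:
  m=-4: (-0.024396, -0.198407) × (-0.005327, 0.016770) = (0.003457, 0.000648)  (running Σ = (0.003457, 0.000648))
  m=-3: (-0.117062, 0.377174) × (-0.098417, 0.016085) = (0.005454, -0.039003)  (running Σ = (0.008911, -0.038355))
  m=-2: (0.192953, -0.218131) × (-0.181336, -0.247871) = (-0.089058, -0.008272)  (running Σ = (-0.080147, -0.046628))
  m=-1: (0.142696, -0.064287) × (0.222756, -0.438964) = (0.003567, -0.076959)  (running Σ = (-0.076580, -0.123586))
  m=0: (-0.325169, -0.000000) × (0.149745, 0.000000) = (-0.048692, -0.000000)  (running Σ = (-0.125273, -0.123586))
  m=1: (-0.142696, -0.064287) × (-0.222756, -0.438964) = (0.003567, 0.076959)  (running Σ = (-0.121706, -0.046628))
  m=2: (0.192953, 0.218131) × (-0.181336, 0.247871) = (-0.089058, 0.008272)  (running Σ = (-0.210764, -0.038355))
  m=3: (0.117062, 0.377174) × (0.098417, 0.016085) = (0.005454, 0.039003)  (running Σ = (-0.205310, 0.000648))
  m=4: (-0.024396, 0.198407) × (-0.005327, -0.016770) = (0.003457, -0.000648)  (running Σ = (-0.201853, 0.000000))
Accumulated sum (-0.201853, 0.000000); after 4π/(2l+1) scaling, (-0.281839, 0.000000) ⇒ P_4 = -0.281839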